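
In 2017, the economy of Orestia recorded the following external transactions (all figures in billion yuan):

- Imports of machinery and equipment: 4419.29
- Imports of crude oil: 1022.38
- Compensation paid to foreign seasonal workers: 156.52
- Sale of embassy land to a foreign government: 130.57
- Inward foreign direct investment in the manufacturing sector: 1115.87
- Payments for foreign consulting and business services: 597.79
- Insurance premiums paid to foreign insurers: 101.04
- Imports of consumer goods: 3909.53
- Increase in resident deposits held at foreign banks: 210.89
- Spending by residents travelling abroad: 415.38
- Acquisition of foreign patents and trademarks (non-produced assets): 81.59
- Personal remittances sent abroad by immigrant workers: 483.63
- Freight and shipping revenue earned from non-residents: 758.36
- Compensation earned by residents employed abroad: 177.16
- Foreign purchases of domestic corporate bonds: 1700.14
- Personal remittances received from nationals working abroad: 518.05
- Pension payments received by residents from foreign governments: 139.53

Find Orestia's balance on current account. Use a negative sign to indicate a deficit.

-9512.46

Goods: -1022.38 - 3909.53 - 4419.29 = -9351.20
Services: -101.04 - 415.38 + 758.36 - 597.79 = -355.85
Primary income: -156.52 + 177.16 = 20.64
Secondary income: 518.05 - 483.63 + 139.53 = 173.95
Current account = (-9351.20) + (-355.85) + 20.64 + 173.95 = -9512.46
(Excluded from the current account — capital account: sale of embassy land to a foreign government 130.57, acquisition of foreign patents and trademarks (non-produced assets) 81.59; financial account: inward foreign direct investment in the manufacturing sector 1115.87, increase in resident deposits held at foreign banks 210.89, foreign purchases of domestic corporate bonds 1700.14.)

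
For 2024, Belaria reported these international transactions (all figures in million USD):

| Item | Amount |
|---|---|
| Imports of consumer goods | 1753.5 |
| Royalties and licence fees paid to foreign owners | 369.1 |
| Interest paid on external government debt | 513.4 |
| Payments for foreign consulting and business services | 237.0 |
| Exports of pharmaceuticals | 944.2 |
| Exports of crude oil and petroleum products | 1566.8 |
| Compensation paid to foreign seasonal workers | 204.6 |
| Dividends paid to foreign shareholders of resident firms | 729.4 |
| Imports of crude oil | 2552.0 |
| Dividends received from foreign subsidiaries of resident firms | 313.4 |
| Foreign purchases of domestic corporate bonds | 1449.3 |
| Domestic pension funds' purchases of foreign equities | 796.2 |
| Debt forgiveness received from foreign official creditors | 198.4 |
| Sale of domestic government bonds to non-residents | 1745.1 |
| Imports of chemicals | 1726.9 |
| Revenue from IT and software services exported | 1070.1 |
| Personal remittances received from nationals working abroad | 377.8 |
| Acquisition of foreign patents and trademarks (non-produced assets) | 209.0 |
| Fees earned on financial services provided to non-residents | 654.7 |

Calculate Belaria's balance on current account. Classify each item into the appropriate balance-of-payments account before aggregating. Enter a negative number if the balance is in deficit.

-3158.9

Goods: -1726.9 + 1566.8 - 1753.5 - 2552.0 + 944.2 = -3521.4
Services: 1070.1 - 369.1 + 654.7 - 237.0 = 1118.7
Primary income: -204.6 + 313.4 - 513.4 - 729.4 = -1134.0
Secondary income: 377.8
Current account = (-3521.4) + 1118.7 + (-1134.0) + 377.8 = -3158.9
(Excluded from the current account — financial account: foreign purchases of domestic corporate bonds 1449.3, domestic pension funds' purchases of foreign equities 796.2, sale of domestic government bonds to non-residents 1745.1; capital account: debt forgiveness received from foreign official creditors 198.4, acquisition of foreign patents and trademarks (non-produced assets) 209.0.)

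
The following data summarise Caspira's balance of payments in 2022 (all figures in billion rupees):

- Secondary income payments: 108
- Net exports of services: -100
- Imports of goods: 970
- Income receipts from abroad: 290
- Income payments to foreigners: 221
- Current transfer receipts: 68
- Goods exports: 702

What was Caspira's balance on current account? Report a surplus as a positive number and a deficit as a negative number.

-339

Goods balance = 702 - 970 = -268
Services balance = -100
Trade balance (goods + services) = -268 + (-100) = -368
Net primary income = 290 - 221 = 69
Net secondary income = 68 - 108 = -40
Current account = -368 + 69 + (-40) = -339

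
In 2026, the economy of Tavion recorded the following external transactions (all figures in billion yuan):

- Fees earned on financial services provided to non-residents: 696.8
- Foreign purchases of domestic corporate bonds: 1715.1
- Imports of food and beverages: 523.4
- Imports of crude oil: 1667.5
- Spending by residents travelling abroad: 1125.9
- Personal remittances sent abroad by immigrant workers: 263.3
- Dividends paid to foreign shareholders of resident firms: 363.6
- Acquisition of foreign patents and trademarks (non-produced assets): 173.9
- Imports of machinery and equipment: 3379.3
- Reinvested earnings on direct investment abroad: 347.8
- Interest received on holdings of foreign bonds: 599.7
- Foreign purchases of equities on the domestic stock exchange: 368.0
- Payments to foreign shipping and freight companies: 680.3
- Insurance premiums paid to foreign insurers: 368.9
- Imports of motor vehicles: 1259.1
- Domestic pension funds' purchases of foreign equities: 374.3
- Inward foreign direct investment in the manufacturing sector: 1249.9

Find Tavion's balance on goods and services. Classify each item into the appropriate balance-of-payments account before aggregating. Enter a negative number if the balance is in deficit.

-8307.6

Goods: -1667.5 - 523.4 - 1259.1 - 3379.3 = -6829.3
Services: -368.9 + 696.8 - 680.3 - 1125.9 = -1478.3
Trade balance = -6829.3 + (-1478.3) = -8307.6
(Excluded from the trade balance — financial account: foreign purchases of domestic corporate bonds 1715.1, foreign purchases of equities on the domestic stock exchange 368.0, domestic pension funds' purchases of foreign equities 374.3, inward foreign direct investment in the manufacturing sector 1249.9; secondary income: personal remittances sent abroad by immigrant workers 263.3; primary income: dividends paid to foreign shareholders of resident firms 363.6, reinvested earnings on direct investment abroad 347.8, interest received on holdings of foreign bonds 599.7; capital account: acquisition of foreign patents and trademarks (non-produced assets) 173.9.)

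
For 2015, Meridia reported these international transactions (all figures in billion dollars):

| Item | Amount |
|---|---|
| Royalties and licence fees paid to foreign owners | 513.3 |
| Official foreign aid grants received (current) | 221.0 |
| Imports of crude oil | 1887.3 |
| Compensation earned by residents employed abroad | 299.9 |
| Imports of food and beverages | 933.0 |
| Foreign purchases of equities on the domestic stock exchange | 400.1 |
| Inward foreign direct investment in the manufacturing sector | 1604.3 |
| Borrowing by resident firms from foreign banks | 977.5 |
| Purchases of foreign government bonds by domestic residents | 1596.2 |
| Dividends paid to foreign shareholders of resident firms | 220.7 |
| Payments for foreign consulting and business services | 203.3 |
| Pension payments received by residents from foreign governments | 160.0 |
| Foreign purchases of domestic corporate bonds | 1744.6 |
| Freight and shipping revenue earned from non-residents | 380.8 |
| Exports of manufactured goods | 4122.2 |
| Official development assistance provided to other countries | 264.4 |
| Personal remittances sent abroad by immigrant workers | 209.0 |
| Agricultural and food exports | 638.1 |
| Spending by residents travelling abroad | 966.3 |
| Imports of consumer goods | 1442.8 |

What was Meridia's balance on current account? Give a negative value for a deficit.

-818.1

Goods: -1887.3 - 933.0 - 1442.8 + 638.1 + 4122.2 = 497.2
Services: 380.8 - 513.3 - 203.3 - 966.3 = -1302.1
Primary income: 299.9 - 220.7 = 79.2
Secondary income: -264.4 + 221.0 - 209.0 + 160.0 = -92.4
Current account = 497.2 + (-1302.1) + 79.2 + (-92.4) = -818.1
(Excluded from the current account — financial account: foreign purchases of equities on the domestic stock exchange 400.1, inward foreign direct investment in the manufacturing sector 1604.3, borrowing by resident firms from foreign banks 977.5, purchases of foreign government bonds by domestic residents 1596.2, foreign purchases of domestic corporate bonds 1744.6.)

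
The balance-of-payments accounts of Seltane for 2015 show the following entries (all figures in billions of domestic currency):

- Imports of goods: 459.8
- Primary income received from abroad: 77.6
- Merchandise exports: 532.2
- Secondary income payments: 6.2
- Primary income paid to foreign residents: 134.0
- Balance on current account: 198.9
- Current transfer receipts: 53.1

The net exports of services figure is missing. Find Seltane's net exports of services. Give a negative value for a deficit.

136.0

Current account = goods balance + services balance + net primary income + net secondary income
Sum of the known components = 62.9
Net exports of services = CA - (known components) = 198.9 - 62.9 = 136.0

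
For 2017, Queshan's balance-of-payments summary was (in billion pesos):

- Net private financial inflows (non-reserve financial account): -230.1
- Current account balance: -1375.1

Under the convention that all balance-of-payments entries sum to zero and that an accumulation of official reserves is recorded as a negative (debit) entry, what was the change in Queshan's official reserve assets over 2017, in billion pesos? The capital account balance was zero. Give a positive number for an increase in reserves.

Official reserve transactions balance = -((-1375.1) + (-230.1)) = 1605.2
An accumulation of reserves is recorded as a debit (negative entry), so the change in the stock of reserves is the negative of that balance.
Change in official reserves = -(1605.2) = -1605.2

-1605.2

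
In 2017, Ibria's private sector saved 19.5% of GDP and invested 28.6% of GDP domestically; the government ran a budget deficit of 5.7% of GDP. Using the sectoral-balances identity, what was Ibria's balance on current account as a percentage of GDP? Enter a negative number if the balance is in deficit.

-14.8

By the sectoral-balances identity, CA = (S_private - I) + (T - G).
Private balance = 19.5 - 28.6 = -9.1
Government balance (T - G) = -5.7
CA = -9.1 + (-5.7) = -14.8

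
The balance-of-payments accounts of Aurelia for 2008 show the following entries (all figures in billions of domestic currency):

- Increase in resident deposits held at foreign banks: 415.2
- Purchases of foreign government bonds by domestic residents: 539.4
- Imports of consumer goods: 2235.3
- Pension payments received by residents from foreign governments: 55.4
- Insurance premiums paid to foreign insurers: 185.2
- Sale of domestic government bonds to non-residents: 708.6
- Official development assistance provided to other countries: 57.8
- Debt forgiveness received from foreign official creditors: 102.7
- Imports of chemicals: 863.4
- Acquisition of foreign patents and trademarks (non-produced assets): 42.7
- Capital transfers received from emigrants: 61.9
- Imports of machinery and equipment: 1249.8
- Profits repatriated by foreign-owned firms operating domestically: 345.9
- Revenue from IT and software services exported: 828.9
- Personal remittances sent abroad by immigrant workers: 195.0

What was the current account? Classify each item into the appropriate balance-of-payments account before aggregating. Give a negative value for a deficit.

-4248.1

Goods: -1249.8 - 2235.3 - 863.4 = -4348.5
Services: 828.9 - 185.2 = 643.7
Primary income: -345.9
Secondary income: -195.0 + 55.4 - 57.8 = -197.4
Current account = (-4348.5) + 643.7 + (-345.9) + (-197.4) = -4248.1
(Excluded from the current account — financial account: increase in resident deposits held at foreign banks 415.2, purchases of foreign government bonds by domestic residents 539.4, sale of domestic government bonds to non-residents 708.6; capital account: debt forgiveness received from foreign official creditors 102.7, acquisition of foreign patents and trademarks (non-produced assets) 42.7, capital transfers received from emigrants 61.9.)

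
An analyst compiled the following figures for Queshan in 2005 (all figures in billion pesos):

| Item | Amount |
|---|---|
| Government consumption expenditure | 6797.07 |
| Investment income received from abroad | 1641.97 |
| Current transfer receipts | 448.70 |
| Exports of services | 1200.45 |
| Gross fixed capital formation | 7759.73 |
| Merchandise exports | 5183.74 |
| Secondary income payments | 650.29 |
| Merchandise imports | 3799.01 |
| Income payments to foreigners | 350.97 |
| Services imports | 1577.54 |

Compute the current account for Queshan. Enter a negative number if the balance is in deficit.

2097.05

Goods balance = 5183.74 - 3799.01 = 1384.73
Services balance = 1200.45 - 1577.54 = -377.09
Trade balance (goods + services) = 1384.73 + (-377.09) = 1007.64
Net primary income = 1641.97 - 350.97 = 1291.00
Net secondary income = 448.70 - 650.29 = -201.59
Current account = 1007.64 + 1291.00 + (-201.59) = 2097.05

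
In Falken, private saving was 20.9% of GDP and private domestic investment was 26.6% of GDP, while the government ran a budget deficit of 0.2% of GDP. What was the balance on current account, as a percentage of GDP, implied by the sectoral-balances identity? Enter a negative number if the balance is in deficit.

-5.9

By the sectoral-balances identity, CA = (S_private - I) + (T - G).
Private balance = 20.9 - 26.6 = -5.7
Government balance (T - G) = -0.2
CA = -5.7 + (-0.2) = -5.9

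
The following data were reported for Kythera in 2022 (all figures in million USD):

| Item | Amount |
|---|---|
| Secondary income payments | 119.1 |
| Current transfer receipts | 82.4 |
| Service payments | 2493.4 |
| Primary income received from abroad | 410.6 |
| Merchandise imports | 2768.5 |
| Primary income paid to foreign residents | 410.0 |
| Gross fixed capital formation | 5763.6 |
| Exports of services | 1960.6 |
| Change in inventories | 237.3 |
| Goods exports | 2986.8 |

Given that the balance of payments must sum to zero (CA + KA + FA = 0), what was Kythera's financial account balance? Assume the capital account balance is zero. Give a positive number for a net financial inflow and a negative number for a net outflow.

350.6

Goods balance = 2986.8 - 2768.5 = 218.3
Services balance = 1960.6 - 2493.4 = -532.8
Trade balance (goods + services) = 218.3 + (-532.8) = -314.5
Net primary income = 410.6 - 410.0 = 0.6
Net secondary income = 82.4 - 119.1 = -36.7
Current account = -314.5 + 0.6 + (-36.7) = -350.6
Financial account = -(-350.6) = 350.6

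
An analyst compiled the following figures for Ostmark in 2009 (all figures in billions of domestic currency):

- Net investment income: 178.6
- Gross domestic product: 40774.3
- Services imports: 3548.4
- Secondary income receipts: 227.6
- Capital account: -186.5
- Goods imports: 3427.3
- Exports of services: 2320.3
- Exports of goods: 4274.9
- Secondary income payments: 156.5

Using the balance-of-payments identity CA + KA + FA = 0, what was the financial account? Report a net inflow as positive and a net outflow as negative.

Goods balance = 4274.9 - 3427.3 = 847.6
Services balance = 2320.3 - 3548.4 = -1228.1
Trade balance (goods + services) = 847.6 + (-1228.1) = -380.5
Net primary income = 178.6
Net secondary income = 227.6 - 156.5 = 71.1
Current account = -380.5 + 178.6 + 71.1 = -130.8
Financial account = -(-130.8 + (-186.5)) = 317.3

317.3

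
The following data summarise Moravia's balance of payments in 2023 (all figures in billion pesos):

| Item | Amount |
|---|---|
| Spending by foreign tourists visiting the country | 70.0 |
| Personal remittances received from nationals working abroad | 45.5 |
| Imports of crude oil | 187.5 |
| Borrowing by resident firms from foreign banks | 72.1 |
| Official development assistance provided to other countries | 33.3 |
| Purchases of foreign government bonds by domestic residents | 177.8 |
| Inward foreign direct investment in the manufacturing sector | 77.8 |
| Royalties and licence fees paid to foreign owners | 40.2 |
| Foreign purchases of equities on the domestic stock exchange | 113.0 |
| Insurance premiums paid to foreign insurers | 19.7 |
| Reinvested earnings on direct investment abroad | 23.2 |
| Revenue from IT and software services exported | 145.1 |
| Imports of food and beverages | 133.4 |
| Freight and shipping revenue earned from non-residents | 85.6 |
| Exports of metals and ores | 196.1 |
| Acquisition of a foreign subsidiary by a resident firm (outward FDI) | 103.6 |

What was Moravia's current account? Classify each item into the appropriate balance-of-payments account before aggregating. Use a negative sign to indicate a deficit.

151.4

Goods: -133.4 + 196.1 - 187.5 = -124.8
Services: 70.0 + 145.1 - 19.7 - 40.2 + 85.6 = 240.8
Primary income: 23.2
Secondary income: -33.3 + 45.5 = 12.2
Current account = (-124.8) + 240.8 + 23.2 + 12.2 = 151.4
(Excluded from the current account — financial account: borrowing by resident firms from foreign banks 72.1, purchases of foreign government bonds by domestic residents 177.8, inward foreign direct investment in the manufacturing sector 77.8, foreign purchases of equities on the domestic stock exchange 113.0, acquisition of a foreign subsidiary by a resident firm (outward FDI) 103.6.)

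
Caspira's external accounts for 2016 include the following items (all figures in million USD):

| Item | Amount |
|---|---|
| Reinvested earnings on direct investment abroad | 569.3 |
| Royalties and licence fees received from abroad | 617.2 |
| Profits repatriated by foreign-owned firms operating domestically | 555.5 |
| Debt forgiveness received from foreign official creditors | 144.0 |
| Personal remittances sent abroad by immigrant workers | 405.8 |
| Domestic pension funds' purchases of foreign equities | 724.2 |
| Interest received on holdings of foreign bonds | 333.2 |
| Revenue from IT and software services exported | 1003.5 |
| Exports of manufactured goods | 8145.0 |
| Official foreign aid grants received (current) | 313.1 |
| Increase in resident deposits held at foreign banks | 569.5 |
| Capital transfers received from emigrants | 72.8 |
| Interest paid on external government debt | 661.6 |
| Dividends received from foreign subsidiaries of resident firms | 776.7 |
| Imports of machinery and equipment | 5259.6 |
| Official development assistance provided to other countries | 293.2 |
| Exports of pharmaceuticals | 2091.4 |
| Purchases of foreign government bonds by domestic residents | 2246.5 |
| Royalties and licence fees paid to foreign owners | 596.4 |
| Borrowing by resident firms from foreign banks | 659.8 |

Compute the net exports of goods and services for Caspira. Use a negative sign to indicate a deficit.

6001.1

Goods: 2091.4 - 5259.6 + 8145.0 = 4976.8
Services: 617.2 - 596.4 + 1003.5 = 1024.3
Trade balance = 4976.8 + 1024.3 = 6001.1
(Excluded from the trade balance — primary income: reinvested earnings on direct investment abroad 569.3, profits repatriated by foreign-owned firms operating domestically 555.5, interest received on holdings of foreign bonds 333.2, interest paid on external government debt 661.6, dividends received from foreign subsidiaries of resident firms 776.7; capital account: debt forgiveness received from foreign official creditors 144.0, capital transfers received from emigrants 72.8; secondary income: personal remittances sent abroad by immigrant workers 405.8, official foreign aid grants received (current) 313.1, official development assistance provided to other countries 293.2; financial account: domestic pension funds' purchases of foreign equities 724.2, increase in resident deposits held at foreign banks 569.5, purchases of foreign government bonds by domestic residents 2246.5, borrowing by resident firms from foreign banks 659.8.)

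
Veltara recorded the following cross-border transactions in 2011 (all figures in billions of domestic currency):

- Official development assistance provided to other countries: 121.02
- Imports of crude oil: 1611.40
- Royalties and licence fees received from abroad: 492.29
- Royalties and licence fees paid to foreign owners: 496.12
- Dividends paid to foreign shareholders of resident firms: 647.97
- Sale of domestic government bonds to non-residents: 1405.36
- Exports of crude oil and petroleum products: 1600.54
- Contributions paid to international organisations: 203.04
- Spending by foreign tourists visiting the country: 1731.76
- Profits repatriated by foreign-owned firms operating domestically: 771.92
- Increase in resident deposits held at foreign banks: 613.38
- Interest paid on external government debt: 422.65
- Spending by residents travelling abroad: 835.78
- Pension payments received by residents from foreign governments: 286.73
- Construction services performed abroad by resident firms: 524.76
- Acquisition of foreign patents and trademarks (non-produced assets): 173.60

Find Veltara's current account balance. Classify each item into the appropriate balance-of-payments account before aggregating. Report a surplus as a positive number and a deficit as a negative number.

Goods: -1611.40 + 1600.54 = -10.86
Services: -496.12 - 835.78 + 492.29 + 1731.76 + 524.76 = 1416.91
Primary income: -422.65 - 771.92 - 647.97 = -1842.54
Secondary income: -203.04 + 286.73 - 121.02 = -37.33
Current account = (-10.86) + 1416.91 + (-1842.54) + (-37.33) = -473.82
(Excluded from the current account — financial account: sale of domestic government bonds to non-residents 1405.36, increase in resident deposits held at foreign banks 613.38; capital account: acquisition of foreign patents and trademarks (non-produced assets) 173.60.)

-473.82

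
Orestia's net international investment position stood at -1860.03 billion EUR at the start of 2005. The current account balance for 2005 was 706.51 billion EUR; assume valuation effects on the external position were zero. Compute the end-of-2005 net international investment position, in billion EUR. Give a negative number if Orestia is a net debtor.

With no valuation effects, change in NIIP = current account = 706.51
End-of-year NIIP = -1860.03 + 706.51 = -1153.52

-1153.52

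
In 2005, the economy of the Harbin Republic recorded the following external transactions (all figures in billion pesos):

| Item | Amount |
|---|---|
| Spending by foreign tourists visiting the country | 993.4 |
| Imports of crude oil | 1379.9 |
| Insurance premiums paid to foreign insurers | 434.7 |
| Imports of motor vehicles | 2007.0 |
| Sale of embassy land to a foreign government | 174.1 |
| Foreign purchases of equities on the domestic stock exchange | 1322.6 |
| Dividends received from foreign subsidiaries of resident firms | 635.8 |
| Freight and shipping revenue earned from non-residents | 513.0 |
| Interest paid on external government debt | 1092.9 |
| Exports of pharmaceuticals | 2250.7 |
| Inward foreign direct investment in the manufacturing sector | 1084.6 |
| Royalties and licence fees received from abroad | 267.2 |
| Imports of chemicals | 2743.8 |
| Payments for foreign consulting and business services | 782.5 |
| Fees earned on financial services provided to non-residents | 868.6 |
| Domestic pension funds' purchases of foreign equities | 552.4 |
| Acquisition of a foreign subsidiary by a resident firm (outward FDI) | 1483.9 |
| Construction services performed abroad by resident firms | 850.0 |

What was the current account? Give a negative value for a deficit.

Goods: -1379.9 + 2250.7 - 2743.8 - 2007.0 = -3880.0
Services: 868.6 + 513.0 + 267.2 - 782.5 - 434.7 + 850.0 + 993.4 = 2275.0
Primary income: 635.8 - 1092.9 = -457.1
Current account = (-3880.0) + 2275.0 + (-457.1) = -2062.1
(Excluded from the current account — capital account: sale of embassy land to a foreign government 174.1; financial account: foreign purchases of equities on the domestic stock exchange 1322.6, inward foreign direct investment in the manufacturing sector 1084.6, domestic pension funds' purchases of foreign equities 552.4, acquisition of a foreign subsidiary by a resident firm (outward FDI) 1483.9.)

-2062.1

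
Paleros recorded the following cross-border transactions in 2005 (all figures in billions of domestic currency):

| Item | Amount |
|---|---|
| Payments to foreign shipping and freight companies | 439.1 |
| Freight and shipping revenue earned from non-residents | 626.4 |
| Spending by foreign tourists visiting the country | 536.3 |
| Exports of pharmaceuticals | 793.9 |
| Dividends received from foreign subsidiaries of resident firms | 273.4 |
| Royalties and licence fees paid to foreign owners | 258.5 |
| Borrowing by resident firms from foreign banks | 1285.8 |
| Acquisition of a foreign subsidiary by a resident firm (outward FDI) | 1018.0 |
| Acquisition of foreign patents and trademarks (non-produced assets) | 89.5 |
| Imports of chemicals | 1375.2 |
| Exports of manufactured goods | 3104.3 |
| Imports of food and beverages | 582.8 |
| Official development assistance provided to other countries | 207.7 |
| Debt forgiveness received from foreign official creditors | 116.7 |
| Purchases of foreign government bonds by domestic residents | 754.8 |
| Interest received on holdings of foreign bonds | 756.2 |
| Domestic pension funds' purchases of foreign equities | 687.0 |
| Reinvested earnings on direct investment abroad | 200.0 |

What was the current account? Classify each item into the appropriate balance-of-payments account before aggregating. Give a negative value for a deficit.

3427.2

Goods: 3104.3 - 582.8 - 1375.2 + 793.9 = 1940.2
Services: -439.1 + 536.3 + 626.4 - 258.5 = 465.1
Primary income: 273.4 + 200.0 + 756.2 = 1229.6
Secondary income: -207.7
Current account = 1940.2 + 465.1 + 1229.6 + (-207.7) = 3427.2
(Excluded from the current account — financial account: borrowing by resident firms from foreign banks 1285.8, acquisition of a foreign subsidiary by a resident firm (outward FDI) 1018.0, purchases of foreign government bonds by domestic residents 754.8, domestic pension funds' purchases of foreign equities 687.0; capital account: acquisition of foreign patents and trademarks (non-produced assets) 89.5, debt forgiveness received from foreign official creditors 116.7.)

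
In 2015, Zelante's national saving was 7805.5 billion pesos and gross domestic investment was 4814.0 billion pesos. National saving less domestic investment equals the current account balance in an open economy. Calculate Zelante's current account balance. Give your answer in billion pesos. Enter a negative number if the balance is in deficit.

CA = S - I = 7805.5 - 4814.0 = 2991.5

2991.5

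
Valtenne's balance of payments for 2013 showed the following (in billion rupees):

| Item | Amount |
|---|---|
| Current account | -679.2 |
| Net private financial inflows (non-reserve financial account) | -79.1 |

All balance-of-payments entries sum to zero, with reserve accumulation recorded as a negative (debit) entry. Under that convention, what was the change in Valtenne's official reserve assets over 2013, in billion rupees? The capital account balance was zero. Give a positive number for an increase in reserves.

-758.3

Official reserve transactions balance = -((-679.2) + (-79.1)) = 758.3
An accumulation of reserves is recorded as a debit (negative entry), so the change in the stock of reserves is the negative of that balance.
Change in official reserves = -(758.3) = -758.3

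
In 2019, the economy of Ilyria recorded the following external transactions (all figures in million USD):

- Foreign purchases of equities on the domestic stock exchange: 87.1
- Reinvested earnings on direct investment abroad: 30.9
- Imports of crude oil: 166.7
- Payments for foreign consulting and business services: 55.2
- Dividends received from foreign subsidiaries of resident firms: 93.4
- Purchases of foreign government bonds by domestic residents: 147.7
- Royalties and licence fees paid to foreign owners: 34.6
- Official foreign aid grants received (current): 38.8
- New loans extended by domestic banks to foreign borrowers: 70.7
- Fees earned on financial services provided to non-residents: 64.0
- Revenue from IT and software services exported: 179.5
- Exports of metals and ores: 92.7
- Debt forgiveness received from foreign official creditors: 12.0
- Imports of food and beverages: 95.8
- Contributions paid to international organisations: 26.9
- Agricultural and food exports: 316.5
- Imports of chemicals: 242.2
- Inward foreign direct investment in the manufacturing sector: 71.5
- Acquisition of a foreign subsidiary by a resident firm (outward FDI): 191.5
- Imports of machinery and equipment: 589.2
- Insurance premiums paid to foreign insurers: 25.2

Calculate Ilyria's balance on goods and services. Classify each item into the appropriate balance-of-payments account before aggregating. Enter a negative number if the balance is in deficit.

Goods: -589.2 - 95.8 - 242.2 - 166.7 + 92.7 + 316.5 = -684.7
Services: -25.2 + 64.0 - 34.6 + 179.5 - 55.2 = 128.5
Trade balance = -684.7 + 128.5 = -556.2
(Excluded from the trade balance — financial account: foreign purchases of equities on the domestic stock exchange 87.1, purchases of foreign government bonds by domestic residents 147.7, new loans extended by domestic banks to foreign borrowers 70.7, inward foreign direct investment in the manufacturing sector 71.5, acquisition of a foreign subsidiary by a resident firm (outward FDI) 191.5; primary income: reinvested earnings on direct investment abroad 30.9, dividends received from foreign subsidiaries of resident firms 93.4; secondary income: official foreign aid grants received (current) 38.8, contributions paid to international organisations 26.9; capital account: debt forgiveness received from foreign official creditors 12.0.)

-556.2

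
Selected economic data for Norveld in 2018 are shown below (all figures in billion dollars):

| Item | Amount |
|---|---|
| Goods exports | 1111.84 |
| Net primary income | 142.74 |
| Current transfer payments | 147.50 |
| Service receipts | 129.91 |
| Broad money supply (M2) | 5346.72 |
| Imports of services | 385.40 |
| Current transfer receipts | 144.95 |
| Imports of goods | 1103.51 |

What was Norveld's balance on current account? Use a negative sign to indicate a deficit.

-106.97

Goods balance = 1111.84 - 1103.51 = 8.33
Services balance = 129.91 - 385.40 = -255.49
Trade balance (goods + services) = 8.33 + (-255.49) = -247.16
Net primary income = 142.74
Net secondary income = 144.95 - 147.50 = -2.55
Current account = -247.16 + 142.74 + (-2.55) = -106.97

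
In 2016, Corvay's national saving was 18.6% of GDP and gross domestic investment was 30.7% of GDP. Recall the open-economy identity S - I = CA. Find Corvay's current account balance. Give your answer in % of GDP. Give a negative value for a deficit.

-12.1

S - I = CA (net lending to the rest of the world).
CA = S - I = 18.6 - 30.7 = -12.1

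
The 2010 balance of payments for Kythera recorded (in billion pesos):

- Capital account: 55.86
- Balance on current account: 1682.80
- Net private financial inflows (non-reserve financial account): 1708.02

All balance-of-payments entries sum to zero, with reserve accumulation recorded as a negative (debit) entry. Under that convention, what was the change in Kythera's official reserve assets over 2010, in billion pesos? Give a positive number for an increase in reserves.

3446.68

Official reserve transactions balance = -(1682.80 + 55.86 + 1708.02) = -3446.68
An accumulation of reserves is recorded as a debit (negative entry), so the change in the stock of reserves is the negative of that balance.
Change in official reserves = -(-3446.68) = 3446.68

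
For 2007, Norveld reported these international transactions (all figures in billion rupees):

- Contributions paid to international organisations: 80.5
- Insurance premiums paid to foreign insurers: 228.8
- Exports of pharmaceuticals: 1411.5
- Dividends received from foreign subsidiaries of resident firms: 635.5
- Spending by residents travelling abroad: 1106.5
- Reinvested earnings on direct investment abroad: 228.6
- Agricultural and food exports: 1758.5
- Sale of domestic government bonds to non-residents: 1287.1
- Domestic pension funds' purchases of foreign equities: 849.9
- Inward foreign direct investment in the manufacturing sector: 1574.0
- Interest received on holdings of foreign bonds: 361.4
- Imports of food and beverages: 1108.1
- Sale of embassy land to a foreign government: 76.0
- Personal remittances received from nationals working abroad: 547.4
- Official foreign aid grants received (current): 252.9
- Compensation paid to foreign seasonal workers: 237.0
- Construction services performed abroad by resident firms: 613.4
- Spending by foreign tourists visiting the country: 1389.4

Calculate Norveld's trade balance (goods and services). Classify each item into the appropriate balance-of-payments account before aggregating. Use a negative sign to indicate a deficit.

Goods: -1108.1 + 1758.5 + 1411.5 = 2061.9
Services: 613.4 - 1106.5 + 1389.4 - 228.8 = 667.5
Trade balance = 2061.9 + 667.5 = 2729.4
(Excluded from the trade balance — secondary income: contributions paid to international organisations 80.5, personal remittances received from nationals working abroad 547.4, official foreign aid grants received (current) 252.9; primary income: dividends received from foreign subsidiaries of resident firms 635.5, reinvested earnings on direct investment abroad 228.6, interest received on holdings of foreign bonds 361.4, compensation paid to foreign seasonal workers 237.0; financial account: sale of domestic government bonds to non-residents 1287.1, domestic pension funds' purchases of foreign equities 849.9, inward foreign direct investment in the manufacturing sector 1574.0; capital account: sale of embassy land to a foreign government 76.0.)

2729.4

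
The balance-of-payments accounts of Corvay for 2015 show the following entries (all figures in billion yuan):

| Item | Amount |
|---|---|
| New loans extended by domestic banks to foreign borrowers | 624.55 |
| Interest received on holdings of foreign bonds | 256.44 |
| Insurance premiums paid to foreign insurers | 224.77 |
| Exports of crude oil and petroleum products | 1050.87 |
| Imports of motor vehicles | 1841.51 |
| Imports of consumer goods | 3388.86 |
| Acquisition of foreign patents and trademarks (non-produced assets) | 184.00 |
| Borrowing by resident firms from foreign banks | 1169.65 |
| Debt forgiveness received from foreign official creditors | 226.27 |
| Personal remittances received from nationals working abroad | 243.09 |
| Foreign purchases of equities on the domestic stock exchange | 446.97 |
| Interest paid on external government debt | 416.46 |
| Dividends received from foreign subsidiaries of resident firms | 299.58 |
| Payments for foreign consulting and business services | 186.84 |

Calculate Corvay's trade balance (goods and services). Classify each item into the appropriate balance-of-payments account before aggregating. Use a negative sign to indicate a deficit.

-4591.11

Goods: -1841.51 - 3388.86 + 1050.87 = -4179.50
Services: -224.77 - 186.84 = -411.61
Trade balance = -4179.50 + (-411.61) = -4591.11
(Excluded from the trade balance — financial account: new loans extended by domestic banks to foreign borrowers 624.55, borrowing by resident firms from foreign banks 1169.65, foreign purchases of equities on the domestic stock exchange 446.97; primary income: interest received on holdings of foreign bonds 256.44, interest paid on external government debt 416.46, dividends received from foreign subsidiaries of resident firms 299.58; capital account: acquisition of foreign patents and trademarks (non-produced assets) 184.00, debt forgiveness received from foreign official creditors 226.27; secondary income: personal remittances received from nationals working abroad 243.09.)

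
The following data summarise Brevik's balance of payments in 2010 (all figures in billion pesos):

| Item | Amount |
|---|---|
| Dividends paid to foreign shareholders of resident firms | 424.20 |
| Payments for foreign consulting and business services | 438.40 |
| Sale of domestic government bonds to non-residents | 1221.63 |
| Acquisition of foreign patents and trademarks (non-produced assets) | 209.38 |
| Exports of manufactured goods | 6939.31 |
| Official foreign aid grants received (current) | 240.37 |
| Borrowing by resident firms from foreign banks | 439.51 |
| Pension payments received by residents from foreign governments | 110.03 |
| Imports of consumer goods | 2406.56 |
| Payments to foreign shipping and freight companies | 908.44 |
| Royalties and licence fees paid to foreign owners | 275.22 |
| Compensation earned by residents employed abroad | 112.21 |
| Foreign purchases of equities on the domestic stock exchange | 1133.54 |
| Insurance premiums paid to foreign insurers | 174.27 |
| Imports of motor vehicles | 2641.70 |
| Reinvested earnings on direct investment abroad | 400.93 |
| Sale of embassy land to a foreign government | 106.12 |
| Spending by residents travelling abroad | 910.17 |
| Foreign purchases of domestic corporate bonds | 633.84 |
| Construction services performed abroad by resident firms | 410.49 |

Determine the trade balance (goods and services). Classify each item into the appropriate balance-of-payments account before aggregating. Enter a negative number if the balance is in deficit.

-404.96

Goods: -2406.56 - 2641.70 + 6939.31 = 1891.05
Services: -438.40 - 910.17 - 908.44 + 410.49 - 174.27 - 275.22 = -2296.01
Trade balance = 1891.05 + (-2296.01) = -404.96
(Excluded from the trade balance — primary income: dividends paid to foreign shareholders of resident firms 424.20, compensation earned by residents employed abroad 112.21, reinvested earnings on direct investment abroad 400.93; financial account: sale of domestic government bonds to non-residents 1221.63, borrowing by resident firms from foreign banks 439.51, foreign purchases of equities on the domestic stock exchange 1133.54, foreign purchases of domestic corporate bonds 633.84; capital account: acquisition of foreign patents and trademarks (non-produced assets) 209.38, sale of embassy land to a foreign government 106.12; secondary income: official foreign aid grants received (current) 240.37, pension payments received by residents from foreign governments 110.03.)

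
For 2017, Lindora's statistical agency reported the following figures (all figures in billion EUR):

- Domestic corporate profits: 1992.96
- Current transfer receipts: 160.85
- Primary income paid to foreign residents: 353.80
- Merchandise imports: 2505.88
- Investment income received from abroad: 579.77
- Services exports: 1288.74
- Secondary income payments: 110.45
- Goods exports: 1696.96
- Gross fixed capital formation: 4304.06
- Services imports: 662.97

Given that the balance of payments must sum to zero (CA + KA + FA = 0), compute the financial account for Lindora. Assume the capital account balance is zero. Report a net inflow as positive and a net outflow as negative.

Goods balance = 1696.96 - 2505.88 = -808.92
Services balance = 1288.74 - 662.97 = 625.77
Trade balance (goods + services) = -808.92 + 625.77 = -183.15
Net primary income = 579.77 - 353.80 = 225.97
Net secondary income = 160.85 - 110.45 = 50.40
Current account = -183.15 + 225.97 + 50.40 = 93.22
Financial account = -(93.22) = -93.22

-93.22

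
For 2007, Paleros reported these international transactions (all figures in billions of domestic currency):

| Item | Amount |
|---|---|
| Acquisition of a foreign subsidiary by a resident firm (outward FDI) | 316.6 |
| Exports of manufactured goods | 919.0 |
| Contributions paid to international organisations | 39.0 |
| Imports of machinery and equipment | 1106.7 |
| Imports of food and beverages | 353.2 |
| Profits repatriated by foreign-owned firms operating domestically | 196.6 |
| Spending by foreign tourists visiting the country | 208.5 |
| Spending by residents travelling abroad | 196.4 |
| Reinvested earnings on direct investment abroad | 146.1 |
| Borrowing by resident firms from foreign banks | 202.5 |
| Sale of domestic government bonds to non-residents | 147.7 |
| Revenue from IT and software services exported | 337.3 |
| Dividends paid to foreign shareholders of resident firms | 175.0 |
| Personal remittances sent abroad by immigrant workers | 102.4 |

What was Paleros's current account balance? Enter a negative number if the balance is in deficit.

-558.4

Goods: -353.2 + 919.0 - 1106.7 = -540.9
Services: -196.4 + 337.3 + 208.5 = 349.4
Primary income: -175.0 - 196.6 + 146.1 = -225.5
Secondary income: -39.0 - 102.4 = -141.4
Current account = (-540.9) + 349.4 + (-225.5) + (-141.4) = -558.4
(Excluded from the current account — financial account: acquisition of a foreign subsidiary by a resident firm (outward FDI) 316.6, borrowing by resident firms from foreign banks 202.5, sale of domestic government bonds to non-residents 147.7.)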